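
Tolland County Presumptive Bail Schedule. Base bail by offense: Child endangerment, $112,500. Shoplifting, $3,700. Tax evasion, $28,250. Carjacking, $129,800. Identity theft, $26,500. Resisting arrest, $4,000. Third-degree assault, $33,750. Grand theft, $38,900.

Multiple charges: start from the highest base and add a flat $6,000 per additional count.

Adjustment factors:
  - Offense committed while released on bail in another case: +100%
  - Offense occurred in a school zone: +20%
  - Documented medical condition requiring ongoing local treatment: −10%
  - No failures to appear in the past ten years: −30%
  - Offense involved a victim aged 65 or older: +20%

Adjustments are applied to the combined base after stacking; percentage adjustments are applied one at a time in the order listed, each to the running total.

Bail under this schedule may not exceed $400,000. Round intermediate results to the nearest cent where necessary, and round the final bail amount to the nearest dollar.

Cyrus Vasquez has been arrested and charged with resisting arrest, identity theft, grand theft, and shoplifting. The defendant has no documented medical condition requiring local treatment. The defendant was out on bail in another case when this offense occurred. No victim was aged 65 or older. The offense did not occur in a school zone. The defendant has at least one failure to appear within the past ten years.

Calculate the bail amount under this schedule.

$113,800

Base amounts from the schedule: resisting arrest $4,000; identity theft $26,500; grand theft $38,900; shoplifting $3,700.
Stacking rule: highest base plus $6,000 per additional charge. Highest is grand theft at $38,900; 3 additional charges → +$18,000. Combined base = $56,900.
Offense committed while released on bail in another case (+100%): $56,900 × 2 = $113,800.
$113,800 is within the $400,000 maximum.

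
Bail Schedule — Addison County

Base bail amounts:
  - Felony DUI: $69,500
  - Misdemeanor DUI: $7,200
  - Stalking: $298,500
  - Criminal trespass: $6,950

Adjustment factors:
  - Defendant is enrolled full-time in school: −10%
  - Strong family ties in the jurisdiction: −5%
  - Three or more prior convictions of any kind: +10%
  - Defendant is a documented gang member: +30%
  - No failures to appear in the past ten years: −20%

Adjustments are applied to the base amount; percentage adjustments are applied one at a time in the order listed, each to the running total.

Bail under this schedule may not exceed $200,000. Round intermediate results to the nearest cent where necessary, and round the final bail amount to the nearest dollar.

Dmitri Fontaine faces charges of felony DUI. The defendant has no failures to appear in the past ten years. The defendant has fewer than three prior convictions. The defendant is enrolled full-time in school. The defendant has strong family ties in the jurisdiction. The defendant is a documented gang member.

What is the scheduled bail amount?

Base amounts from the schedule: felony DUI $69,500.
Single charge. Combined base = $69,500.
Defendant is enrolled full-time in school (−10%): $69,500 × 0.9 = $62,550.
Strong family ties in the jurisdiction (−5%): $62,550 × 0.95 = $59,422.50.
Defendant is a documented gang member (+30%): $59,422.50 × 1.3 = $77,249.25.
No failures to appear in the past ten years (−20%): $77,249.25 × 0.8 = $61,799.40.
$61,799.40 is within the $200,000 maximum.
Rounded to the nearest dollar: $61,799.

$61,799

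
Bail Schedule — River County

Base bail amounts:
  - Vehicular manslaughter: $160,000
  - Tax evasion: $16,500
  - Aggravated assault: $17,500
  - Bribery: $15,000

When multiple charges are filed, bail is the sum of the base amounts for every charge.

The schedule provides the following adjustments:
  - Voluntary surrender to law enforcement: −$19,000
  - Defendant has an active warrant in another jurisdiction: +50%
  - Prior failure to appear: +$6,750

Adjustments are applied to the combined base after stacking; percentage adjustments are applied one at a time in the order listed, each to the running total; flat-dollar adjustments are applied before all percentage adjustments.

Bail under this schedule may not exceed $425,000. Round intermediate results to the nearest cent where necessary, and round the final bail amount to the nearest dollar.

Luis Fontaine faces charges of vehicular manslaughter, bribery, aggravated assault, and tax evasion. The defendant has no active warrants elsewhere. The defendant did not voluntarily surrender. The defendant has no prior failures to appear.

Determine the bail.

Base amounts from the schedule: vehicular manslaughter $160,000; bribery $15,000; aggravated assault $17,500; tax evasion $16,500.
Stacking rule: sum of all bases. $160,000 + $15,000 + $17,500 + $16,500 = $209,000.
No adjustment factors apply to this defendant.
$209,000 is within the $425,000 maximum.

$209,000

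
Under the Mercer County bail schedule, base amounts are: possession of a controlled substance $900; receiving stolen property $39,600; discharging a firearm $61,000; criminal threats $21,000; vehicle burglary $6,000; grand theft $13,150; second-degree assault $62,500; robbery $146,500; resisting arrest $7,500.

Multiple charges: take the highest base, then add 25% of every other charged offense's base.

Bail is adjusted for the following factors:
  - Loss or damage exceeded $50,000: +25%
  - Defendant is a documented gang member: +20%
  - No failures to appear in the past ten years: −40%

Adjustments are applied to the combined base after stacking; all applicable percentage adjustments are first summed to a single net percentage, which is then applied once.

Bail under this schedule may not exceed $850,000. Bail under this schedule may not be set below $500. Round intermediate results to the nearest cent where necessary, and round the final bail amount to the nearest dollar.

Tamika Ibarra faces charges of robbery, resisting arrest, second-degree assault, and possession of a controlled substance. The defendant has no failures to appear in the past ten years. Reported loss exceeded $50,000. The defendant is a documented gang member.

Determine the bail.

$172,436

Base amounts from the schedule: robbery $146,500; resisting arrest $7,500; second-degree assault $62,500; possession of a controlled substance $900.
Stacking rule: highest base plus 25% of each additional charge. Highest is robbery at $146,500. Additional: $7,500 × 25% = $1,875; $62,500 × 25% = $15,625; $900 × 25% = $225. Combined base = $146,500 + $17,725 = $164,225.
Net percentage adjustment: +25% +20% −40% = +5%. $164,225 × 1.05 = $172,436.25.
$172,436.25 is within the $850,000 maximum.
$172,436.25 is at or above the $500 minimum.
Rounded to the nearest dollar: $172,436.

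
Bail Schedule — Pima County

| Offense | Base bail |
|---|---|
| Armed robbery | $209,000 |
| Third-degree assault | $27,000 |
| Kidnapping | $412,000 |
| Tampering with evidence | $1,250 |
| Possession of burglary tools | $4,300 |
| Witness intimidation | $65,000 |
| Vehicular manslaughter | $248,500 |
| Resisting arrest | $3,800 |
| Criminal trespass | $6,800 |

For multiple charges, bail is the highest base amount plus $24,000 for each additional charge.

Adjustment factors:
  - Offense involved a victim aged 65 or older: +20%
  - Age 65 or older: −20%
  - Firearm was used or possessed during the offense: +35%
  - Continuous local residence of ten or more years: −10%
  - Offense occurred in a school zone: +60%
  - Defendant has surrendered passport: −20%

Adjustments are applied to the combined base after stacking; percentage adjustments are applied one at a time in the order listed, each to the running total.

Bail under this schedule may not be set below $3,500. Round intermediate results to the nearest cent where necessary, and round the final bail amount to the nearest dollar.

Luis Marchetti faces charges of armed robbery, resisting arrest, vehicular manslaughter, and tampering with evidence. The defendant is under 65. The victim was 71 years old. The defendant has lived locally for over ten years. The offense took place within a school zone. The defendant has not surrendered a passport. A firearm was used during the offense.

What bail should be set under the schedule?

$747,662

Base amounts from the schedule: armed robbery $209,000; resisting arrest $3,800; vehicular manslaughter $248,500; tampering with evidence $1,250.
Stacking rule: highest base plus $24,000 per additional charge. Highest is vehicular manslaughter at $248,500; 3 additional charges → +$72,000. Combined base = $320,500.
Offense involved a victim aged 65 or older (+20%): $320,500 × 1.2 = $384,600.
Firearm was used or possessed during the offense (+35%): $384,600 × 1.35 = $519,210.
Continuous local residence of ten or more years (−10%): $519,210 × 0.9 = $467,289.
Offense occurred in a school zone (+60%): $467,289 × 1.6 = $747,662.40.
$747,662.40 is at or above the $3,500 minimum.
Rounded to the nearest dollar: $747,662.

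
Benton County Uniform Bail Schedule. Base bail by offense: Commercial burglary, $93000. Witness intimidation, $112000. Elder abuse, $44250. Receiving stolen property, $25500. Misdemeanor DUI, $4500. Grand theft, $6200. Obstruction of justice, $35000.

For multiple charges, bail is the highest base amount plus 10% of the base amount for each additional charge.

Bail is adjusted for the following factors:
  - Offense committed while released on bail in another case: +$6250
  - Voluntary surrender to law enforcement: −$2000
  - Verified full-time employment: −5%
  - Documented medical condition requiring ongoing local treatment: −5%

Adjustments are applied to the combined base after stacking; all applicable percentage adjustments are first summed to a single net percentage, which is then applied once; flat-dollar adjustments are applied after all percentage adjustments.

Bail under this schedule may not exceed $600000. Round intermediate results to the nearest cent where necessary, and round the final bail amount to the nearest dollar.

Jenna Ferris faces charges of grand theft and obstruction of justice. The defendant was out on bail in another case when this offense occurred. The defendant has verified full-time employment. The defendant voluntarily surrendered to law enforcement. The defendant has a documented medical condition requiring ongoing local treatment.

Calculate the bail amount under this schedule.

$36308

Base amounts from the schedule: grand theft $6200; obstruction of justice $35000.
Stacking rule: highest base plus 10% of each additional charge. Highest is obstruction of justice at $35000. Additional: $6200 × 10% = $620. Combined base = $35000 + $620 = $35620.
Net percentage adjustment: −5% −5% = −10%. $35620 × 0.9 = $32058.
Offense committed while released on bail in another case (+$6250 flat): $32058 + $6250 = $38308.
Voluntary surrender to law enforcement (−$2000 flat): $38308 − $2000 = $36308.
$36308 is within the $600000 maximum.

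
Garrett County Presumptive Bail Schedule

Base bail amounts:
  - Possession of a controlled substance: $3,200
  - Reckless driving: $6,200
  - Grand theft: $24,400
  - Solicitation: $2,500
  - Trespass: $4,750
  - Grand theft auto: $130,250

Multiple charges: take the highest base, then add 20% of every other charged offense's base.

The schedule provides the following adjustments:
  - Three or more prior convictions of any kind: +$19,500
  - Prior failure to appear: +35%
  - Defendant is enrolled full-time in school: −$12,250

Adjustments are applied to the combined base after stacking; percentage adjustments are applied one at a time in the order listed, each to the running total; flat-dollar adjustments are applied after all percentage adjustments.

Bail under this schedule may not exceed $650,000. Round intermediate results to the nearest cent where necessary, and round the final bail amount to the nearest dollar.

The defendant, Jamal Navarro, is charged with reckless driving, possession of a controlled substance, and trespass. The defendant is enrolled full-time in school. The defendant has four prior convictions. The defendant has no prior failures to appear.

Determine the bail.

Base amounts from the schedule: reckless driving $6,200; possession of a controlled substance $3,200; trespass $4,750.
Stacking rule: highest base plus 20% of each additional charge. Highest is reckless driving at $6,200. Additional: $3,200 × 20% = $640; $4,750 × 20% = $950. Combined base = $6,200 + $1,590 = $7,790.
Three or more prior convictions of any kind (+$19,500 flat): $7,790 + $19,500 = $27,290.
Defendant is enrolled full-time in school (−$12,250 flat): $27,290 − $12,250 = $15,040.
$15,040 is within the $650,000 maximum.

$15,040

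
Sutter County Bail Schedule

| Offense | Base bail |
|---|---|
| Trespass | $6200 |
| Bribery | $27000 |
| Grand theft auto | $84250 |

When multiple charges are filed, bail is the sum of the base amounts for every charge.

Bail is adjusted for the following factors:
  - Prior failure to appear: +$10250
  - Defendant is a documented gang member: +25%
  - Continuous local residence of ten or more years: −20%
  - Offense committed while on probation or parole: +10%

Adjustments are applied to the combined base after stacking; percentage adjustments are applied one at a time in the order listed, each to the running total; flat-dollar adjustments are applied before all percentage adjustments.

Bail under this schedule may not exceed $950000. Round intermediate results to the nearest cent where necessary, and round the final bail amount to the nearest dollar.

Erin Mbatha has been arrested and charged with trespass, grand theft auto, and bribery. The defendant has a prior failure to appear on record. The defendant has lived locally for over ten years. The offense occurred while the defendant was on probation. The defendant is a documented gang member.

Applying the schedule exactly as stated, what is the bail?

$140470

Base amounts from the schedule: trespass $6200; grand theft auto $84250; bribery $27000.
Stacking rule: sum of all bases. $6200 + $84250 + $27000 = $117450.
Prior failure to appear (+$10250 flat): $117450 + $10250 = $127700.
Defendant is a documented gang member (+25%): $127700 × 1.25 = $159625.
Continuous local residence of ten or more years (−20%): $159625 × 0.8 = $127700.
Offense committed while on probation or parole (+10%): $127700 × 1.1 = $140470.
$140470 is within the $950000 maximum.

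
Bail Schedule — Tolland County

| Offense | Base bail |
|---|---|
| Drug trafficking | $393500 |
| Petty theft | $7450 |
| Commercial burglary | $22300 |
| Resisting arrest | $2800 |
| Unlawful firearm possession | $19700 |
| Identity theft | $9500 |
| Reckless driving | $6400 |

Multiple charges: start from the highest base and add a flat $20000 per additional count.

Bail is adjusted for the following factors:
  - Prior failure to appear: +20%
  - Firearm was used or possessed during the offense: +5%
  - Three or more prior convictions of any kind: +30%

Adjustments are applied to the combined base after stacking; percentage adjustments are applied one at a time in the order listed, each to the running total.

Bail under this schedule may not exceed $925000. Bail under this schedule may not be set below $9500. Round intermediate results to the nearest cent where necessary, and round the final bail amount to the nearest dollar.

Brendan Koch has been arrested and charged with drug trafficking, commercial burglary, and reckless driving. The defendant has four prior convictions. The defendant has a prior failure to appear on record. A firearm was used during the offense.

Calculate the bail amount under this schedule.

Base amounts from the schedule: drug trafficking $393500; commercial burglary $22300; reckless driving $6400.
Stacking rule: highest base plus $20000 per additional charge. Highest is drug trafficking at $393500; 2 additional charges → +$40000. Combined base = $433500.
Prior failure to appear (+20%): $433500 × 1.2 = $520200.
Firearm was used or possessed during the offense (+5%): $520200 × 1.05 = $546210.
Three or more prior convictions of any kind (+30%): $546210 × 1.3 = $710073.
$710073 is within the $925000 maximum.
$710073 is at or above the $9500 minimum.

$710073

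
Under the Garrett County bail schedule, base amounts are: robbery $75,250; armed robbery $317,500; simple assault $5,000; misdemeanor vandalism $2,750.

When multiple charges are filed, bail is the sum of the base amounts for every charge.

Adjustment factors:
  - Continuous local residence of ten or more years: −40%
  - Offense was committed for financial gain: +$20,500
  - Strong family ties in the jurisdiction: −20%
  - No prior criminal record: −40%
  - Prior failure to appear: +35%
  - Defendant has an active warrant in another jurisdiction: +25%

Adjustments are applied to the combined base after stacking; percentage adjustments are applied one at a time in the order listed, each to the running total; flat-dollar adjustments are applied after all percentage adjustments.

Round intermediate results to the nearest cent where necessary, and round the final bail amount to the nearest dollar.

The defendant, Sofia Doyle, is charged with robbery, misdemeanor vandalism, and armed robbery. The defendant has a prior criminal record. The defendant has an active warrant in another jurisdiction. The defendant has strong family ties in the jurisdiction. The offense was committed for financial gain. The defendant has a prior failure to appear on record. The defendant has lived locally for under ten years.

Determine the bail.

Base amounts from the schedule: robbery $75,250; misdemeanor vandalism $2,750; armed robbery $317,500.
Stacking rule: sum of all bases. $75,250 + $2,750 + $317,500 = $395,500.
Strong family ties in the jurisdiction (−20%): $395,500 × 0.8 = $316,400.
Prior failure to appear (+35%): $316,400 × 1.35 = $427,140.
Defendant has an active warrant in another jurisdiction (+25%): $427,140 × 1.25 = $533,925.
Offense was committed for financial gain (+$20,500 flat): $533,925 + $20,500 = $554,425.

$554,425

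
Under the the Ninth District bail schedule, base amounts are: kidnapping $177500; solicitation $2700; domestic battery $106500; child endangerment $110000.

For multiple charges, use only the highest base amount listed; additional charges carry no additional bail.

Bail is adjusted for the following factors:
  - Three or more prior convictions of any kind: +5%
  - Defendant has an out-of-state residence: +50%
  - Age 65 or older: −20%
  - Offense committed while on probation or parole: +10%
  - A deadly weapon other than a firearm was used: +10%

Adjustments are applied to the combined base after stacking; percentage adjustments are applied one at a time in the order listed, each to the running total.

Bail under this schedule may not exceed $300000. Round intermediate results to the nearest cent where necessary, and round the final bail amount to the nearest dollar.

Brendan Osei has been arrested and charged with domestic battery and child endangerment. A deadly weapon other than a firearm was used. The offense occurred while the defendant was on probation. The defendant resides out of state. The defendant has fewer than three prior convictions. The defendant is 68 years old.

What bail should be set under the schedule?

Base amounts from the schedule: domestic battery $106500; child endangerment $110000.
Stacking rule: use the highest base only. Highest is child endangerment at $110000. Combined base = $110000.
Defendant has an out-of-state residence (+50%): $110000 × 1.5 = $165000.
Age 65 or older (−20%): $165000 × 0.8 = $132000.
Offense committed while on probation or parole (+10%): $132000 × 1.1 = $145200.
A deadly weapon other than a firearm was used (+10%): $145200 × 1.1 = $159720.
$159720 is within the $300000 maximum.

$159720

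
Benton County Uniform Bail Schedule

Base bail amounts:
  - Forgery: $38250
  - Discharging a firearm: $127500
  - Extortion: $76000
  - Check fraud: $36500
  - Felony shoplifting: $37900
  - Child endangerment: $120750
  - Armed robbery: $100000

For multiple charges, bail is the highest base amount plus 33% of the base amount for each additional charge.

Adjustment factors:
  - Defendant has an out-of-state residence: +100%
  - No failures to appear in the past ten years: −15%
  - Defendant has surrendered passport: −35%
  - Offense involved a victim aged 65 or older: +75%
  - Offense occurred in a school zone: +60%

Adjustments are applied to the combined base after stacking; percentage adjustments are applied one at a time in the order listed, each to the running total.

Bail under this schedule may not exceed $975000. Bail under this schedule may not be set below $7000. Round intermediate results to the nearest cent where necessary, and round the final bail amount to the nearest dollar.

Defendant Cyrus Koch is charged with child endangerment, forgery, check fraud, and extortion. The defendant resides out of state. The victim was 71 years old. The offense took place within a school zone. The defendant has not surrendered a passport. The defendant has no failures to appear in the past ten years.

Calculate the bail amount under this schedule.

Base amounts from the schedule: child endangerment $120750; forgery $38250; check fraud $36500; extortion $76000.
Stacking rule: highest base plus 33% of each additional charge. Highest is child endangerment at $120750. Additional: $38250 × 33% = $12622.50; $36500 × 33% = $12045; $76000 × 33% = $25080. Combined base = $120750 + $49747.50 = $170497.50.
Defendant has an out-of-state residence (+100%): $170497.50 × 2 = $340995.
No failures to appear in the past ten years (−15%): $340995 × 0.85 = $289845.75.
Offense involved a victim aged 65 or older (+75%): $289845.75 × 1.75 = $507230.06.
Offense occurred in a school zone (+60%): $507230.06 × 1.6 = $811568.10.
$811568.10 is within the $975000 maximum.
$811568.10 is at or above the $7000 minimum.
Rounded to the nearest dollar: $811568.

$811568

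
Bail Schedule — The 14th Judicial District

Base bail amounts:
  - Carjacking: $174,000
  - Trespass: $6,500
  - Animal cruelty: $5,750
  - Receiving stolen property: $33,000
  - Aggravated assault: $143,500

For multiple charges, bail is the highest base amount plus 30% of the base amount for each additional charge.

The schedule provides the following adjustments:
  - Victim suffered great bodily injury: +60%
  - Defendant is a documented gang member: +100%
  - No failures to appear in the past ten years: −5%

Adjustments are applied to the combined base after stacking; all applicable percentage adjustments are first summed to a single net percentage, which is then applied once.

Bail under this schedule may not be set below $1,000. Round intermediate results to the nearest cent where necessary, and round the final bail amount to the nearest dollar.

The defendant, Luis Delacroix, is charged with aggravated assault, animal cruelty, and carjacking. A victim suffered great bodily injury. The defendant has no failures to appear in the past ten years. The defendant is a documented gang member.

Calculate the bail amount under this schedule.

Base amounts from the schedule: aggravated assault $143,500; animal cruelty $5,750; carjacking $174,000.
Stacking rule: highest base plus 30% of each additional charge. Highest is carjacking at $174,000. Additional: $143,500 × 30% = $43,050; $5,750 × 30% = $1,725. Combined base = $174,000 + $44,775 = $218,775.
Net percentage adjustment: +60% +100% −5% = +155%. $218,775 × 2.55 = $557,876.25.
$557,876.25 is at or above the $1,000 minimum.
Rounded to the nearest dollar: $557,876.

$557,876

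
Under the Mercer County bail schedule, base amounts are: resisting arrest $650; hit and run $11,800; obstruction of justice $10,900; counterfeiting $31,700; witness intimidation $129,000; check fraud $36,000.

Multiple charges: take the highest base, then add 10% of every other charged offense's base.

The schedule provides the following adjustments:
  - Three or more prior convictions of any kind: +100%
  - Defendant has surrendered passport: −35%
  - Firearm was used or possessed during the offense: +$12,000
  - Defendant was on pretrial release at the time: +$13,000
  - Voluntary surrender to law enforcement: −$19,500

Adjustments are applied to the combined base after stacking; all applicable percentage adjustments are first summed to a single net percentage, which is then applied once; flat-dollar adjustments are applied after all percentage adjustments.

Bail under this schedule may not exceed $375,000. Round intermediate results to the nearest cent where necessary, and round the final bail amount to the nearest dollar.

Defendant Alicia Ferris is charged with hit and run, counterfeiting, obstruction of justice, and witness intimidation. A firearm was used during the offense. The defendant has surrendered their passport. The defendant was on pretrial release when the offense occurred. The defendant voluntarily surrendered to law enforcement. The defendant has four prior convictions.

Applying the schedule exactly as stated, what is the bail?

$227,326

Base amounts from the schedule: hit and run $11,800; counterfeiting $31,700; obstruction of justice $10,900; witness intimidation $129,000.
Stacking rule: highest base plus 10% of each additional charge. Highest is witness intimidation at $129,000. Additional: $11,800 × 10% = $1,180; $31,700 × 10% = $3,170; $10,900 × 10% = $1,090. Combined base = $129,000 + $5,440 = $134,440.
Net percentage adjustment: +100% −35% = +65%. $134,440 × 1.65 = $221,826.
Firearm was used or possessed during the offense (+$12,000 flat): $221,826 + $12,000 = $233,826.
Defendant was on pretrial release at the time (+$13,000 flat): $233,826 + $13,000 = $246,826.
Voluntary surrender to law enforcement (−$19,500 flat): $246,826 − $19,500 = $227,326.
$227,326 is within the $375,000 maximum.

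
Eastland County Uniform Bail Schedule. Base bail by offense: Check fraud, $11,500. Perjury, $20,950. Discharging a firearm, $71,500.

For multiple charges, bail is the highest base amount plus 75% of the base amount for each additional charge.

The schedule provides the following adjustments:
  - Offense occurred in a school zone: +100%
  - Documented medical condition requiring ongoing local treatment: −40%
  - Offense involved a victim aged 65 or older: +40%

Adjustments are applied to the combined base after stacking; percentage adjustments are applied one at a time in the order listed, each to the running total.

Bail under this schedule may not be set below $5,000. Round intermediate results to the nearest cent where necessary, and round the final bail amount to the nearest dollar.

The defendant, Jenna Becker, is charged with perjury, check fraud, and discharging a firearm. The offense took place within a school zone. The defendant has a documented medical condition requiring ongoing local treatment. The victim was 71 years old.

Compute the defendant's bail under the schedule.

$161,007

Base amounts from the schedule: perjury $20,950; check fraud $11,500; discharging a firearm $71,500.
Stacking rule: highest base plus 75% of each additional charge. Highest is discharging a firearm at $71,500. Additional: $20,950 × 75% = $15,712.50; $11,500 × 75% = $8,625. Combined base = $71,500 + $24,337.50 = $95,837.50.
Offense occurred in a school zone (+100%): $95,837.50 × 2 = $191,675.
Documented medical condition requiring ongoing local treatment (−40%): $191,675 × 0.6 = $115,005.
Offense involved a victim aged 65 or older (+40%): $115,005 × 1.4 = $161,007.
$161,007 is at or above the $5,000 minimum.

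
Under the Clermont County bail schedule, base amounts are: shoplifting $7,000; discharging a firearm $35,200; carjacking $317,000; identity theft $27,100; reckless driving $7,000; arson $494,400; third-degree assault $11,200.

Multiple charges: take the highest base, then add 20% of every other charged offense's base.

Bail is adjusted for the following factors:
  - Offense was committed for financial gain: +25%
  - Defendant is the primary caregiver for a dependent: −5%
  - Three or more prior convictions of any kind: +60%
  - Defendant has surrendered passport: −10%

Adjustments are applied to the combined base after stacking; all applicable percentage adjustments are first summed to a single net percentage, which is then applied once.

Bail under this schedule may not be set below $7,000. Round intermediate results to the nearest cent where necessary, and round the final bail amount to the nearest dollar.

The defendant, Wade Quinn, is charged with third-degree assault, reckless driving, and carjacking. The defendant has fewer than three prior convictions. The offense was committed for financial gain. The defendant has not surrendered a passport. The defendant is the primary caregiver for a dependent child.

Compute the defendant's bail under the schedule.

Base amounts from the schedule: third-degree assault $11,200; reckless driving $7,000; carjacking $317,000.
Stacking rule: highest base plus 20% of each additional charge. Highest is carjacking at $317,000. Additional: $11,200 × 20% = $2,240; $7,000 × 20% = $1,400. Combined base = $317,000 + $3,640 = $320,640.
Net percentage adjustment: +25% −5% = +20%. $320,640 × 1.2 = $384,768.
$384,768 is at or above the $7,000 minimum.

$384,768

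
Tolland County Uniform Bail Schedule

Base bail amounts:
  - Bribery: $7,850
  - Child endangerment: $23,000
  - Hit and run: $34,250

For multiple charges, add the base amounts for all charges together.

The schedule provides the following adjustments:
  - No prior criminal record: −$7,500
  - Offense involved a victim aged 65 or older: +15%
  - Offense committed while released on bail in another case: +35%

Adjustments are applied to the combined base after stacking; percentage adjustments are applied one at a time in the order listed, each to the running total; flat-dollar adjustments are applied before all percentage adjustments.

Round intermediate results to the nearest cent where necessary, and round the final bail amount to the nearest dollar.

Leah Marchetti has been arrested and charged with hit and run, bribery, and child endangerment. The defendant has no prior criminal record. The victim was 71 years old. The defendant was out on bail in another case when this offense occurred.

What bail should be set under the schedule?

Base amounts from the schedule: hit and run $34,250; bribery $7,850; child endangerment $23,000.
Stacking rule: sum of all bases. $34,250 + $7,850 + $23,000 = $65,100.
No prior criminal record (−$7,500 flat): $65,100 − $7,500 = $57,600.
Offense involved a victim aged 65 or older (+15%): $57,600 × 1.15 = $66,240.
Offense committed while released on bail in another case (+35%): $66,240 × 1.35 = $89,424.

$89,424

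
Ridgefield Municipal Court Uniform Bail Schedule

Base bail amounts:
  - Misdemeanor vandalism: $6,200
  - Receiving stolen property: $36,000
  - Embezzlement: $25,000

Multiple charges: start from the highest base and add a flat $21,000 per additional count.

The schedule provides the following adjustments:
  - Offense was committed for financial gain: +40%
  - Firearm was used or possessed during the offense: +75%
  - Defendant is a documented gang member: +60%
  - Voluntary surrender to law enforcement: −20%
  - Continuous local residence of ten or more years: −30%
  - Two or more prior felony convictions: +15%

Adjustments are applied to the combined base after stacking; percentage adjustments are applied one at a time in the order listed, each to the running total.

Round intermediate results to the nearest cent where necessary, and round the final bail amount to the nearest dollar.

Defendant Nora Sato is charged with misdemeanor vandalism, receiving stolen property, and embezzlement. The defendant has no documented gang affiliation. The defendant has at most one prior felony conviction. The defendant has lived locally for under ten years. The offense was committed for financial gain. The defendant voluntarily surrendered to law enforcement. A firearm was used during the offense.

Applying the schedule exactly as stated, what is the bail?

Base amounts from the schedule: misdemeanor vandalism $6,200; receiving stolen property $36,000; embezzlement $25,000.
Stacking rule: highest base plus $21,000 per additional charge. Highest is receiving stolen property at $36,000; 2 additional charges → +$42,000. Combined base = $78,000.
Offense was committed for financial gain (+40%): $78,000 × 1.4 = $109,200.
Firearm was used or possessed during the offense (+75%): $109,200 × 1.75 = $191,100.
Voluntary surrender to law enforcement (−20%): $191,100 × 0.8 = $152,880.

$152,880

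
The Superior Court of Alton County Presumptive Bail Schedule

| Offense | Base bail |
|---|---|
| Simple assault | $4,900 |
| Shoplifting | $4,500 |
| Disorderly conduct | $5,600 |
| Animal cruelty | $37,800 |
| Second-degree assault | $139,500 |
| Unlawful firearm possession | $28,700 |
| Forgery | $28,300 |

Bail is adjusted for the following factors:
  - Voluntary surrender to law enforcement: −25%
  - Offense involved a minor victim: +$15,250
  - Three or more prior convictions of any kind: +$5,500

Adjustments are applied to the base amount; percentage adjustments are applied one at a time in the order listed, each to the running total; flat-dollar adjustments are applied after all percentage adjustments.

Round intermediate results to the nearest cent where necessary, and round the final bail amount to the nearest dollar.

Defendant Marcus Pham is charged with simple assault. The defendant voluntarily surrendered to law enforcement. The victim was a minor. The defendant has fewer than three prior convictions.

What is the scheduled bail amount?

Base amounts from the schedule: simple assault $4,900.
Single charge. Combined base = $4,900.
Voluntary surrender to law enforcement (−25%): $4,900 × 0.75 = $3,675.
Offense involved a minor victim (+$15,250 flat): $3,675 + $15,250 = $18,925.

$18,925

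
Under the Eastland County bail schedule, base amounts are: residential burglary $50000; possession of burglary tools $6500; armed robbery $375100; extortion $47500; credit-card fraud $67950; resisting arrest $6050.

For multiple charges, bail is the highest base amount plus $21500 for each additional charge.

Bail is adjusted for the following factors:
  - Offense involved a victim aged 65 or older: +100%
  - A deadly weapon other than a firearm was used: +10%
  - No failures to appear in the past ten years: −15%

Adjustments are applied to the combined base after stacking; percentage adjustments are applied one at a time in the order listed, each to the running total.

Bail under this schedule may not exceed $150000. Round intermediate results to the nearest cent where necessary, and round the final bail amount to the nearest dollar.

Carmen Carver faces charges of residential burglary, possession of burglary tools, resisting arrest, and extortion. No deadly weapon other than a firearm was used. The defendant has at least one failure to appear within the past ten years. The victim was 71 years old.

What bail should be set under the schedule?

$150000

Base amounts from the schedule: residential burglary $50000; possession of burglary tools $6500; resisting arrest $6050; extortion $47500.
Stacking rule: highest base plus $21500 per additional charge. Highest is residential burglary at $50000; 3 additional charges → +$64500. Combined base = $114500.
Offense involved a victim aged 65 or older (+100%): $114500 × 2 = $229000.
Result $229000 exceeds the maximum of $150000; bail is capped at $150000.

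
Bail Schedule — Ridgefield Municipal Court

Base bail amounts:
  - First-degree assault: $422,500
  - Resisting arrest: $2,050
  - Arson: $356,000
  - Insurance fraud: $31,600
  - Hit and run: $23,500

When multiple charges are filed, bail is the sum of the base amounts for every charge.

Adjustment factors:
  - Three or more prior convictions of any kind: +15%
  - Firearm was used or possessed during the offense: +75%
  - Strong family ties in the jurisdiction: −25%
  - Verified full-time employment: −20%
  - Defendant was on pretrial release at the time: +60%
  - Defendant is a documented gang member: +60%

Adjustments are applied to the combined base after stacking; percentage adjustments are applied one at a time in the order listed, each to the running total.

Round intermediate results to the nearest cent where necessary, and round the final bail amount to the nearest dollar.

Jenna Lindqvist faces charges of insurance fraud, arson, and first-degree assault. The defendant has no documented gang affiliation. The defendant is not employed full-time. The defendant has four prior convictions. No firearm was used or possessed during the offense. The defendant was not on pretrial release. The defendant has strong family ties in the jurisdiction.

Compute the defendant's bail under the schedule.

Base amounts from the schedule: insurance fraud $31,600; arson $356,000; first-degree assault $422,500.
Stacking rule: sum of all bases. $31,600 + $356,000 + $422,500 = $810,100.
Three or more prior convictions of any kind (+15%): $810,100 × 1.15 = $931,615.
Strong family ties in the jurisdiction (−25%): $931,615 × 0.75 = $698,711.25.
Rounded to the nearest dollar: $698,711.

$698,711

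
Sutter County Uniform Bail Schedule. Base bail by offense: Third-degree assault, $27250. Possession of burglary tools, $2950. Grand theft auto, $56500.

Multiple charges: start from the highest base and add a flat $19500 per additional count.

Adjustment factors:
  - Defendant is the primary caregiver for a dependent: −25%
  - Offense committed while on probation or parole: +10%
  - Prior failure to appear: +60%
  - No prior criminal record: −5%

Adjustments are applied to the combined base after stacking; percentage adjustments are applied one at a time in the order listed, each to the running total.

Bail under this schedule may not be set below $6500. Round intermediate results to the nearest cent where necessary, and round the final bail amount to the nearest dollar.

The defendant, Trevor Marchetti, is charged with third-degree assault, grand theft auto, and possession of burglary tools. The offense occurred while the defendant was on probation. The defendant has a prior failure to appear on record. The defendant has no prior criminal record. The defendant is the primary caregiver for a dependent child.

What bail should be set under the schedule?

Base amounts from the schedule: third-degree assault $27250; grand theft auto $56500; possession of burglary tools $2950.
Stacking rule: highest base plus $19500 per additional charge. Highest is grand theft auto at $56500; 2 additional charges → +$39000. Combined base = $95500.
Defendant is the primary caregiver for a dependent (−25%): $95500 × 0.75 = $71625.
Offense committed while on probation or parole (+10%): $71625 × 1.1 = $78787.50.
Prior failure to appear (+60%): $78787.50 × 1.6 = $126060.
No prior criminal record (−5%): $126060 × 0.95 = $119757.
$119757 is at or above the $6500 minimum.

$119757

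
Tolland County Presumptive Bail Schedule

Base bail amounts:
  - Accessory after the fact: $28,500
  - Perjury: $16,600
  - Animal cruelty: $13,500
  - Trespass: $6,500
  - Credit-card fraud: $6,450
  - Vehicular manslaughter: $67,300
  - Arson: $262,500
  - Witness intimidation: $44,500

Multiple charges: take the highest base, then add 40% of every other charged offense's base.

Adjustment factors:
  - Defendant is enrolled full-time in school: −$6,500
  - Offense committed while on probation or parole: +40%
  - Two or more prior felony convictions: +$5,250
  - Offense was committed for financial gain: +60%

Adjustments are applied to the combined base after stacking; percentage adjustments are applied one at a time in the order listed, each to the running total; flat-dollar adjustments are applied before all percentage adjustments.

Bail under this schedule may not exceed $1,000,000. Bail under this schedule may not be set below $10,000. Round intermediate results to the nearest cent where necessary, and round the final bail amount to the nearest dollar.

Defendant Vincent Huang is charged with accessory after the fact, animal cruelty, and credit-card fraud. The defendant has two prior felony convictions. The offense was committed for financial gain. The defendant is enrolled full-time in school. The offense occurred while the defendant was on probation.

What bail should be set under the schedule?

$78,915

Base amounts from the schedule: accessory after the fact $28,500; animal cruelty $13,500; credit-card fraud $6,450.
Stacking rule: highest base plus 40% of each additional charge. Highest is accessory after the fact at $28,500. Additional: $13,500 × 40% = $5,400; $6,450 × 40% = $2,580. Combined base = $28,500 + $7,980 = $36,480.
Defendant is enrolled full-time in school (−$6,500 flat): $36,480 − $6,500 = $29,980.
Two or more prior felony convictions (+$5,250 flat): $29,980 + $5,250 = $35,230.
Offense committed while on probation or parole (+40%): $35,230 × 1.4 = $49,322.
Offense was committed for financial gain (+60%): $49,322 × 1.6 = $78,915.20.
$78,915.20 is within the $1,000,000 maximum.
$78,915.20 is at or above the $10,000 minimum.
Rounded to the nearest dollar: $78,915.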